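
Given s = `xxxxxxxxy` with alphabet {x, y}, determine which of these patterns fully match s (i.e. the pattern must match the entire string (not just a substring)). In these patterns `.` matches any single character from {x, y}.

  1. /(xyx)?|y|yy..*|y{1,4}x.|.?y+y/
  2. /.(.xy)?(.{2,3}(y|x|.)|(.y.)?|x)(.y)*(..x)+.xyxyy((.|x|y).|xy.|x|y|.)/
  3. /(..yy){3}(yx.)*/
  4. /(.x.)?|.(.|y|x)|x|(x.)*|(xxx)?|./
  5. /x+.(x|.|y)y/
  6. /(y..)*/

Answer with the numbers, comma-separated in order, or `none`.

1 → no match
2 → no match
3 → no match
4 → no match
5 → match
6 → no match

5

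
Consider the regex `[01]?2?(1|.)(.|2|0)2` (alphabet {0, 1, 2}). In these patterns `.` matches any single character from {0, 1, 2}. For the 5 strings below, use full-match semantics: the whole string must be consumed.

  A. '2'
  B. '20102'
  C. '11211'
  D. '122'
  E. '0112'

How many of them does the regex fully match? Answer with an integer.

A → no match
B → no match
C → no match — must end with '2'
D → match
E → match
Total matched: 2

2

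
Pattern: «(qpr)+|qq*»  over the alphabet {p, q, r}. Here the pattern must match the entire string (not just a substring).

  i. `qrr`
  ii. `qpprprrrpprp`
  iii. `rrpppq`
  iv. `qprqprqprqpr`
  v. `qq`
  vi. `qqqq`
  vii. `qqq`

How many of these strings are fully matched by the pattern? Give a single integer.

4

i → no match
ii → no match
iii → no match
iv → match
v → match
vi → match
vii → match
Total matched: 4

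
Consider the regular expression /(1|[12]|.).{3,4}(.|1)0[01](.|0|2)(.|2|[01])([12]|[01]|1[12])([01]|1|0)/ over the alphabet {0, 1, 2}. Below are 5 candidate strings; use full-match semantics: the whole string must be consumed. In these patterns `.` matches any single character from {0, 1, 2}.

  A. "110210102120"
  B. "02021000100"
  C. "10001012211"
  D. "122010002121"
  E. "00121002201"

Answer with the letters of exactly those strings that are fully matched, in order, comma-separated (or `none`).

A. "110210102120" → match
B. "02021000100" → match
C. "10001012211" → match
D. "122010002121" → match
E. "00121002201" → match

A, B, C, D, E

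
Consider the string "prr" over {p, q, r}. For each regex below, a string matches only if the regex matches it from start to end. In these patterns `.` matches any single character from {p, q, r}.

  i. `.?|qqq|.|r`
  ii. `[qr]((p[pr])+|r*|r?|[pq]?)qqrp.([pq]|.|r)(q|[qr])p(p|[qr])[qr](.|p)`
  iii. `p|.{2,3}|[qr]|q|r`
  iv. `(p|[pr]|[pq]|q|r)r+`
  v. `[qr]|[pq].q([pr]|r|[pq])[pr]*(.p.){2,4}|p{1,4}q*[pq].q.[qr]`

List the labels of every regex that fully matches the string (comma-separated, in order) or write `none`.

iii, iv

i → no match
ii → no match
iii → match
iv → match
v → no match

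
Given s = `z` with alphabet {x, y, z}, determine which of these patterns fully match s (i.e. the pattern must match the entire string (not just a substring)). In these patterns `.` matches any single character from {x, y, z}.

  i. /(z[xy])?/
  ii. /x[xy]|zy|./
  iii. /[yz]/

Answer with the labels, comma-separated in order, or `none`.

i → no match
ii → match
iii → match

ii, iii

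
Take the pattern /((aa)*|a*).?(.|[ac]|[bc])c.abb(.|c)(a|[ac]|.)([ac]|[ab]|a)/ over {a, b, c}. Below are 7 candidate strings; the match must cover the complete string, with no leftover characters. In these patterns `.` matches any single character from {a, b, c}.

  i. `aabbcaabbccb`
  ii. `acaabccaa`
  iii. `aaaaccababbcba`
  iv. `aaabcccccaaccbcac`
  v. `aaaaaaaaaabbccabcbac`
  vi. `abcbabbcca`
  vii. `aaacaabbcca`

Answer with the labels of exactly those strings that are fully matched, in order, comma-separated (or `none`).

i, vi, vii

i → match
ii → no match
iii → no match
iv → no match
v → no match
vi → match
vii → match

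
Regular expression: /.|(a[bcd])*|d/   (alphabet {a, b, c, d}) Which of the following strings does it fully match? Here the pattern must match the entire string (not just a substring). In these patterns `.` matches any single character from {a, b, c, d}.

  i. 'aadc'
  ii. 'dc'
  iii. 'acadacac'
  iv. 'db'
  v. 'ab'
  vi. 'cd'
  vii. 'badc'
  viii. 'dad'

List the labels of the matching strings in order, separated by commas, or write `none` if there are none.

iii, v

i. 'aadc' → no match
ii. 'dc' → no match
iii. 'acadacac' → match
iv. 'db' → no match
v. 'ab' → match
vi. 'cd' → no match
vii. 'badc' → no match
viii. 'dad' → no match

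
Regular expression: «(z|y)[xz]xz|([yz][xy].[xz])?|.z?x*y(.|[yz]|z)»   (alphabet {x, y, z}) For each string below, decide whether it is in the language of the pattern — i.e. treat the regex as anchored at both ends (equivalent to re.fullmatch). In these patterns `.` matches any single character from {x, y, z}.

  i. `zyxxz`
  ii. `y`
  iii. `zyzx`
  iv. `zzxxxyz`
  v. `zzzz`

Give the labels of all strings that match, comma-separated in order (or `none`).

iii, iv

i → no match
ii → no match
iii → match
iv → match
v → no match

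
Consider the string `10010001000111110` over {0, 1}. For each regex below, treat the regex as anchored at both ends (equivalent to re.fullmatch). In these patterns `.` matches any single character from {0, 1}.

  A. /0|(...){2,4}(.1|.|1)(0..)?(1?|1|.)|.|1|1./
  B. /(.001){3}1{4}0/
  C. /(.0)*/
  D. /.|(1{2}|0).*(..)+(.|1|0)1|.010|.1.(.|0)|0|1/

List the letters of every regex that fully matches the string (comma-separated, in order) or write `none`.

A → no match
B → match
C → no match
D → no match

B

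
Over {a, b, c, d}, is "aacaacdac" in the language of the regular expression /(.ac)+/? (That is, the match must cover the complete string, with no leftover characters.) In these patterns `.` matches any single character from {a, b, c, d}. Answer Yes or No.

Yes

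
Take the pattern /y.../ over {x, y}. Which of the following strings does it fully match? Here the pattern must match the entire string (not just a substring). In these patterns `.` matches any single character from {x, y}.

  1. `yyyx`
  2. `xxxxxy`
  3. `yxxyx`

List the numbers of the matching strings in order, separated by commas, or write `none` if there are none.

1

1. `yyyx` → match
2. `xxxxxy` → no match — must start with `y`
3. `yxxyx` → no match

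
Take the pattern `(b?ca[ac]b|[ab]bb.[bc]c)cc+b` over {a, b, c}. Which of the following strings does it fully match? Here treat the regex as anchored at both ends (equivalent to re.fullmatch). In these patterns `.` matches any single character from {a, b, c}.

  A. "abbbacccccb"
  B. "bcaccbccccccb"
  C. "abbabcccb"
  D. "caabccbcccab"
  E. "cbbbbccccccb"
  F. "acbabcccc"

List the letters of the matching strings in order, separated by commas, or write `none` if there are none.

A. "abbbacccccb" → no match
B → no match
C. "abbabcccb" → match
D. "caabccbcccab" → no match — must end with "cb"
E. "cbbbbccccccb" → no match
F. "acbabcccc" → no match — must end with "cb"

C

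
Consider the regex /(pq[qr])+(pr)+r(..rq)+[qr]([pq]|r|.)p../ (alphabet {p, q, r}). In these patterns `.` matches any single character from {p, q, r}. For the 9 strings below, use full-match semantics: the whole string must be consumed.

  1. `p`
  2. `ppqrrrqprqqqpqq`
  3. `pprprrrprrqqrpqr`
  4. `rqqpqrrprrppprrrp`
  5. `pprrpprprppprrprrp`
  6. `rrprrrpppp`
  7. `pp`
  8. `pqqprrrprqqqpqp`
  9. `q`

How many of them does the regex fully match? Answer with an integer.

1

1. `p` → no match — must start with `pq`
2 → no match — must start with `pq`
3 → no match — must start with `pq`
4 → no match — must start with `pq`
5 → no match — must start with `pq`
6. `rrprrrpppp` → no match — must start with `pq`
7. `pp` → no match — must start with `pq`
8 → match
9. `q` → no match — must start with `pq`
Total matched: 1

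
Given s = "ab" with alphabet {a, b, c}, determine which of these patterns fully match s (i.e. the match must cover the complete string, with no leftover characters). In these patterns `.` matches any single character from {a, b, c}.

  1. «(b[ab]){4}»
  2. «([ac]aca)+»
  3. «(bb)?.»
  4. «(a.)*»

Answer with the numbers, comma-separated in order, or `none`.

1 → no match — must start with "b"
2 → no match — must end with "aca"
3 → no match
4 → match

4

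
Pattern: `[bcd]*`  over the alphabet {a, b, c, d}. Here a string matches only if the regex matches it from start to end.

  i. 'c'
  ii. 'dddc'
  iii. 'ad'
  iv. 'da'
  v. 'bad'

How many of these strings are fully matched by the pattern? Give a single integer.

2

i. 'c' → match
ii. 'dddc' → match
iii. 'ad' → no match
iv. 'da' → no match
v. 'bad' → no match
Total matched: 2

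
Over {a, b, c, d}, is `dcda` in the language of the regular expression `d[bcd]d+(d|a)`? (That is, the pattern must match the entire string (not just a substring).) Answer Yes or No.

Yes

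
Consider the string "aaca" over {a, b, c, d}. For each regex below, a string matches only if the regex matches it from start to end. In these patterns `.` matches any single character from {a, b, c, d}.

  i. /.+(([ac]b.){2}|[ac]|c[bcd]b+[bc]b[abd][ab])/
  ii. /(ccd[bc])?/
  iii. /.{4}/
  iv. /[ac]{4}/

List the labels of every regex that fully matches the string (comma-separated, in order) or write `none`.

i, iii, iv

i → match
ii → no match
iii → match
iv → match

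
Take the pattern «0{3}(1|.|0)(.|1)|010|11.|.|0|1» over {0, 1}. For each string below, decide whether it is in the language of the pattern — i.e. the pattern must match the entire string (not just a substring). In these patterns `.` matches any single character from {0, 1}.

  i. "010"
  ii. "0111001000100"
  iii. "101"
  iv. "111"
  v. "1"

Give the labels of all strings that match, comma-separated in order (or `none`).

i, iv, v

i → match
ii → no match
iii → no match
iv → match
v → match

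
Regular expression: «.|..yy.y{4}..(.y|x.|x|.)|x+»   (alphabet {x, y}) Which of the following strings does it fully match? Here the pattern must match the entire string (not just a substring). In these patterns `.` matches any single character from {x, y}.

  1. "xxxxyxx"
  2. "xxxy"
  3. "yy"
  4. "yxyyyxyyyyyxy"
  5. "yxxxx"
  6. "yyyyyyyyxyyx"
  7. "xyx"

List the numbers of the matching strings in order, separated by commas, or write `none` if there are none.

1 → no match
2 → no match
3 → no match
4 → no match
5 → no match
6 → no match
7 → no match

none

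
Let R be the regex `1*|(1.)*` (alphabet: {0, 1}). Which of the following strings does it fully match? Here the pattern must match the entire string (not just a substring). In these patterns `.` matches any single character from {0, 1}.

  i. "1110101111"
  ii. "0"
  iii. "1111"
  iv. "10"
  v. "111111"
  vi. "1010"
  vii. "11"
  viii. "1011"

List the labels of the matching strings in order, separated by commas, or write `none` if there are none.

i → match
ii → no match
iii → match
iv → match
v → match
vi → match
vii → match
viii → match

i, iii, iv, v, vi, vii, viii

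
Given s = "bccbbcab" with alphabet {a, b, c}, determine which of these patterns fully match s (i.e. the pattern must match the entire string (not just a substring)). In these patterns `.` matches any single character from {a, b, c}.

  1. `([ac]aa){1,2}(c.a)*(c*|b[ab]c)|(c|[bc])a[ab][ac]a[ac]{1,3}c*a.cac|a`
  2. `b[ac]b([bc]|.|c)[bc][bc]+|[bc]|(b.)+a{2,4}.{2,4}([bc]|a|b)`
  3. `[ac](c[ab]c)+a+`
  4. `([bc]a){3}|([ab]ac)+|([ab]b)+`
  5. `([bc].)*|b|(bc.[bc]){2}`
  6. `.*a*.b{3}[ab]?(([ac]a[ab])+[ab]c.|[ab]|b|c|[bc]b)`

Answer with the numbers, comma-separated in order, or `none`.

1 → no match
2 → no match
3 → no match — must end with "a"
4 → no match
5 → match
6 → no match

5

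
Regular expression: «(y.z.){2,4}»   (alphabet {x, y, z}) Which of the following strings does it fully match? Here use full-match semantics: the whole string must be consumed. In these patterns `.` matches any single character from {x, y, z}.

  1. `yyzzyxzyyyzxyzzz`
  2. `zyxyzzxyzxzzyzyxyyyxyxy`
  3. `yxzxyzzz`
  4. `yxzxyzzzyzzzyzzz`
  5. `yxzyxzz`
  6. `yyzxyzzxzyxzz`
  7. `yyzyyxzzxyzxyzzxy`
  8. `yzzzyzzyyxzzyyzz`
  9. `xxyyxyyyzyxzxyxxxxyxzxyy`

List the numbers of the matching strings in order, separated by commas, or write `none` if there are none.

1, 3, 4, 8

1 → match
2 → no match — must start with `y`
3 → match
4 → match
5 → no match
6 → no match
7 → no match
8 → match
9 → no match — must start with `y`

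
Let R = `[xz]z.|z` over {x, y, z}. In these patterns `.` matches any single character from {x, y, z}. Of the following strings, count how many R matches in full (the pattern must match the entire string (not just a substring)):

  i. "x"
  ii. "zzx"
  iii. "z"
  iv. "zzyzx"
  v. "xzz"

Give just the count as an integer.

i → no match
ii → match
iii → match
iv → no match
v → match
Total matched: 3

3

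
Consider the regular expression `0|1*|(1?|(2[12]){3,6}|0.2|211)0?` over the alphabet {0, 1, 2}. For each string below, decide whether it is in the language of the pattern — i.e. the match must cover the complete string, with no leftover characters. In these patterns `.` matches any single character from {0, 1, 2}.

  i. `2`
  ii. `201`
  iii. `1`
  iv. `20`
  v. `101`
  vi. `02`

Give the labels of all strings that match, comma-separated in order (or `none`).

i → no match
ii → no match
iii → match
iv → no match
v → no match
vi → no match

iii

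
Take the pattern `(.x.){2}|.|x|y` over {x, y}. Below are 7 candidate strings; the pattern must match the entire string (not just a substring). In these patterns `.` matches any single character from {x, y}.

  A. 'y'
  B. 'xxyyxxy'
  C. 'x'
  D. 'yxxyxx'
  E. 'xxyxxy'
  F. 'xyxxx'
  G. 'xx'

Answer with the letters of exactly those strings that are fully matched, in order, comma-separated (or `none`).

A, C, D, E

A → match
B → no match
C → match
D → match
E → match
F → no match
G → no match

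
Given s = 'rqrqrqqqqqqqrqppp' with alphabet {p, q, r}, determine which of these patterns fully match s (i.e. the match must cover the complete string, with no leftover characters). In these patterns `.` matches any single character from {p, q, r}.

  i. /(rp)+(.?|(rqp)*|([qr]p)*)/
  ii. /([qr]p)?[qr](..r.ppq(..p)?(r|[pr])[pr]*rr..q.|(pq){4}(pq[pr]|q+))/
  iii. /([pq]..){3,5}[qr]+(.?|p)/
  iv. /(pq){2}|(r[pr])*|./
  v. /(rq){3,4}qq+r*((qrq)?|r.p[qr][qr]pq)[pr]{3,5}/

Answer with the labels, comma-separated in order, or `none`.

v

i → no match — must start with 'rp'
ii → no match
iii → no match
iv → no match
v → match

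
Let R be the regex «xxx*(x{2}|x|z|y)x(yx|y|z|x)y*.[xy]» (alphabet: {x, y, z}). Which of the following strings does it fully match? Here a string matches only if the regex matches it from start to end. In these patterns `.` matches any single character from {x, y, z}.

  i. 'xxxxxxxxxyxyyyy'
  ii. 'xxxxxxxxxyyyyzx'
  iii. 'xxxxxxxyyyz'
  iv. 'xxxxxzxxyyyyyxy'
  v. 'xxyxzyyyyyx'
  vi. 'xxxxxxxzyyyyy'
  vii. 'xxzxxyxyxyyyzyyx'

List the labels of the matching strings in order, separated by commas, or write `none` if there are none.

i, ii, iv, v, vi

i → match
ii → match
iii → no match
iv → match
v → match
vi → match
vii → no match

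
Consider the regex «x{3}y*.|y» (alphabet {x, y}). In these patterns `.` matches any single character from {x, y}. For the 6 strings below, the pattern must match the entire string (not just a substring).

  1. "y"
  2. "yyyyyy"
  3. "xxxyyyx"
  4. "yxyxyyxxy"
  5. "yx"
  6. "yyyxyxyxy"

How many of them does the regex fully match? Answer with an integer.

2

1. "y" → match
2. "yyyyyy" → no match
3. "xxxyyyx" → match
4. "yxyxyyxxy" → no match
5. "yx" → no match
6. "yyyxyxyxy" → no match
Total matched: 2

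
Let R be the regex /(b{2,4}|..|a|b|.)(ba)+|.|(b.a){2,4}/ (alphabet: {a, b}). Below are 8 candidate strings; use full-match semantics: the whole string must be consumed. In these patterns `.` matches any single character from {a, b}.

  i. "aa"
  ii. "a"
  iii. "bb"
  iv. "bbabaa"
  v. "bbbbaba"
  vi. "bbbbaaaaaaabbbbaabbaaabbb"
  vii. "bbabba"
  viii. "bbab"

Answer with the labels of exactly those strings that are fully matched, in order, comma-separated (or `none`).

ii, iv, v, vii

i. "aa" → no match
ii. "a" → match
iii. "bb" → no match
iv. "bbabaa" → match
v. "bbbbaba" → match
vi → no match
vii. "bbabba" → match
viii. "bbab" → no match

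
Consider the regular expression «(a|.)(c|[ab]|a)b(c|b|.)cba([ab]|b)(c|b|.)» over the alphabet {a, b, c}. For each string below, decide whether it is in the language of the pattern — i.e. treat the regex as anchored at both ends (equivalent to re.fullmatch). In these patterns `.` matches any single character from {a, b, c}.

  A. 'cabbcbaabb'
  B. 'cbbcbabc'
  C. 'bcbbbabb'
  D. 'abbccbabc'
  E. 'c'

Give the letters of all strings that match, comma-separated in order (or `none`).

A. 'cabbcbaabb' → no match
B. 'cbbcbabc' → no match
C. 'bcbbbabb' → no match
D. 'abbccbabc' → match
E. 'c' → no match

D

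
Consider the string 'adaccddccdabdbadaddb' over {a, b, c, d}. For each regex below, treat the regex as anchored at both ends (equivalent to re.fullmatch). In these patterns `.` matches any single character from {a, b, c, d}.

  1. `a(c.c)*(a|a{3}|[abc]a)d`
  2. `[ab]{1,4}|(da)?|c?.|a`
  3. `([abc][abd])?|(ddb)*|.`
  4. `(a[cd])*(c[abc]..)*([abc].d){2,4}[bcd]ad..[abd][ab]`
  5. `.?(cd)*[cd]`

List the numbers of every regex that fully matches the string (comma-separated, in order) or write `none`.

4

1 → no match — must end with 'ad'
2 → no match
3 → no match
4 → match
5 → no match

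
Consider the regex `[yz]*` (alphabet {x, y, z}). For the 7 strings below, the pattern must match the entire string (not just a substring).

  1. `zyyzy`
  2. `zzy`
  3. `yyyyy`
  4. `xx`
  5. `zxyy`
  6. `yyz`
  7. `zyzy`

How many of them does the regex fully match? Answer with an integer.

1 → match
2 → match
3 → match
4 → no match
5 → no match
6 → match
7 → match
Total matched: 5

5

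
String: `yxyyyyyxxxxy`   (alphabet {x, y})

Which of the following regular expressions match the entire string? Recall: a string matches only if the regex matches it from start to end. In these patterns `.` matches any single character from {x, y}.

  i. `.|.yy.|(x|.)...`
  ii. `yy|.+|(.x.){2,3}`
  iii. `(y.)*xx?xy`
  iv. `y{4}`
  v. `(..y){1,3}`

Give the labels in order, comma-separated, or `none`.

i → no match
ii → match
iii → match
iv → no match
v → no match

ii, iii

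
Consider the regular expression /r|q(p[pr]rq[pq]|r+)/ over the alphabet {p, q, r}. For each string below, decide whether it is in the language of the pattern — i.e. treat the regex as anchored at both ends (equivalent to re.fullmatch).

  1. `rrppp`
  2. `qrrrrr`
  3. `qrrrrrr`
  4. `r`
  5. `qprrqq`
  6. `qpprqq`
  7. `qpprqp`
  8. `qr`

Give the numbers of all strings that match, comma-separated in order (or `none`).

2, 3, 4, 5, 6, 7, 8

1 → no match
2 → match
3 → match
4 → match
5 → match
6 → match
7 → match
8 → match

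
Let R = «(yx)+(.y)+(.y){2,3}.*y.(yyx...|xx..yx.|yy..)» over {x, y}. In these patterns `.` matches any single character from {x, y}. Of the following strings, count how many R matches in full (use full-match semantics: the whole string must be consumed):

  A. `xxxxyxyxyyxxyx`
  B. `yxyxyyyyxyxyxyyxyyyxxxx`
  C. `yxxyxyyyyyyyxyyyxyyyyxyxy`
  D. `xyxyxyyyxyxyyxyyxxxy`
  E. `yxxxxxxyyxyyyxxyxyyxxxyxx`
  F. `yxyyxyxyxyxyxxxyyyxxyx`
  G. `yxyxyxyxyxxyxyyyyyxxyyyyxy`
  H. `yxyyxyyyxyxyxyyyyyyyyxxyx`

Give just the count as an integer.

3

A → no match — must start with `yx`
B → no match
C → match
D → no match — must start with `yx`
E → no match
F → no match
G → match
H → match
Total matched: 3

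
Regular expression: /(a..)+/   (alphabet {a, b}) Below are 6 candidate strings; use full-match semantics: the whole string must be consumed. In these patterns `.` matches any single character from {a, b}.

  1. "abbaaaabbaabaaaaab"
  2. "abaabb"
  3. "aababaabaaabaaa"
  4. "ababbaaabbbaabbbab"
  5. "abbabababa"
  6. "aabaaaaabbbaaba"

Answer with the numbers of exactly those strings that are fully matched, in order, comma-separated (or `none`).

1, 2, 3

1 → match
2 → match
3 → match
4 → no match
5 → no match
6 → no match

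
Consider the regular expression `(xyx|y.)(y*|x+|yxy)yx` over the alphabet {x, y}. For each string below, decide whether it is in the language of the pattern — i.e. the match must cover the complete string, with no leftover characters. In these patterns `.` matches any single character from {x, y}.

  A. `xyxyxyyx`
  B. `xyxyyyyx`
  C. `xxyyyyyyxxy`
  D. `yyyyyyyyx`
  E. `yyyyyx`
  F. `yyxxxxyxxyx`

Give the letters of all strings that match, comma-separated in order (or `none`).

A, B, D, E

A → match
B → match
C → no match — must end with `yx`
D → match
E → match
F → no match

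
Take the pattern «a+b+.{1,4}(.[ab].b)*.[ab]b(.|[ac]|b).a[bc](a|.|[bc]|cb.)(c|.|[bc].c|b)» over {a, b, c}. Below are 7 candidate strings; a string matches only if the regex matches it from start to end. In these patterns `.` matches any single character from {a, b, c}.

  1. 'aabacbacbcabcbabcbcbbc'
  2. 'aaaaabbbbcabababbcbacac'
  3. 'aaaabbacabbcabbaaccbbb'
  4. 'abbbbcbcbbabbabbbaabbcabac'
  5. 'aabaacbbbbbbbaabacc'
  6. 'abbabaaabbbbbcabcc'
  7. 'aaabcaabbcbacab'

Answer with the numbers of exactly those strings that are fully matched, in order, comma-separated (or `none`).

1 → match
2 → match
3 → match
4 → match
5 → no match
6 → match
7 → match

1, 2, 3, 4, 6, 7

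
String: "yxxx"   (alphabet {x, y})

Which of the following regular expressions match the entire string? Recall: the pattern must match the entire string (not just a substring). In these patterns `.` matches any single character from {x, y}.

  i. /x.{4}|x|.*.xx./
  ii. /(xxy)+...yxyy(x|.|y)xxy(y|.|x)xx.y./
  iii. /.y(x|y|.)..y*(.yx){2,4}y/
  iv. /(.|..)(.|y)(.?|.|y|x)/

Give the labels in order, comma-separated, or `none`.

i → match
ii → no match — must start with "xxy"
iii → no match — must end with "yxy"
iv → match

i, iv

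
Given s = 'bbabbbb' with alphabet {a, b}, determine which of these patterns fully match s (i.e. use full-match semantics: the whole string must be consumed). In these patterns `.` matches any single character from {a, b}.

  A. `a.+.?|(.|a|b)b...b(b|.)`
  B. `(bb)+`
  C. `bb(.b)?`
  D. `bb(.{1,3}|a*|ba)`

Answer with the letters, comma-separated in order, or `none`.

A

A → match
B → no match
C → no match
D → no match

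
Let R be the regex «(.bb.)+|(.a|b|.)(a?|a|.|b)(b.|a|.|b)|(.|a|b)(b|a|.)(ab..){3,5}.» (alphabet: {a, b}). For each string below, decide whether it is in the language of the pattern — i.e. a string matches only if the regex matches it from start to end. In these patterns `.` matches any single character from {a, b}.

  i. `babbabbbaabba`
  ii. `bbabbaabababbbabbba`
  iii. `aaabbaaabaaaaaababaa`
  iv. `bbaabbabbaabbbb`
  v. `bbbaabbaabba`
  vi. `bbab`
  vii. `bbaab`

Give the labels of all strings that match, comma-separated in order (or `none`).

ii, v

i → no match
ii → match
iii → no match
iv → no match
v. `bbbaabbaabba` → match
vi. `bbab` → no match
vii. `bbaab` → no match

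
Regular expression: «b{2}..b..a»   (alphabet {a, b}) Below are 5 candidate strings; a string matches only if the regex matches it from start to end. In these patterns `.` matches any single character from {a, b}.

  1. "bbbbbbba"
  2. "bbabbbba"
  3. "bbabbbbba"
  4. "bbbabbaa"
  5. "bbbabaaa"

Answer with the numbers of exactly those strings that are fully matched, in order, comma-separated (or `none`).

1, 2, 4, 5

1 → match
2 → match
3 → no match
4 → match
5 → match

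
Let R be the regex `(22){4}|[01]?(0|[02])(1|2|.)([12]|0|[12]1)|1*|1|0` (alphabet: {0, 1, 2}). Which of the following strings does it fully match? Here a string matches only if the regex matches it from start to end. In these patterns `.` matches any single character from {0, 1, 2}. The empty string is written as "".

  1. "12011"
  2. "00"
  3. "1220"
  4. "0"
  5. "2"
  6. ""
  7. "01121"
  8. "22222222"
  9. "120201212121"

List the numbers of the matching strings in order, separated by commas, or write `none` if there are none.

1, 3, 4, 6, 8

1 → match
2 → no match
3 → match
4 → match
5 → no match
6 → match
7 → no match
8 → match
9 → no match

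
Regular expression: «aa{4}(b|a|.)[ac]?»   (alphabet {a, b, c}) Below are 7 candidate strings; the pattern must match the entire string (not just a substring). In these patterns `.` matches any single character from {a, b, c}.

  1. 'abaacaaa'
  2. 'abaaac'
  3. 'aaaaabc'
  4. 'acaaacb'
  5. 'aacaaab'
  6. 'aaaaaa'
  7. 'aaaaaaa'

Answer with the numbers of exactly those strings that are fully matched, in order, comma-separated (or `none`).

1 → no match — must start with 'aa'
2 → no match — must start with 'aa'
3 → match
4 → no match — must start with 'aa'
5 → no match
6 → match
7 → match

3, 6, 7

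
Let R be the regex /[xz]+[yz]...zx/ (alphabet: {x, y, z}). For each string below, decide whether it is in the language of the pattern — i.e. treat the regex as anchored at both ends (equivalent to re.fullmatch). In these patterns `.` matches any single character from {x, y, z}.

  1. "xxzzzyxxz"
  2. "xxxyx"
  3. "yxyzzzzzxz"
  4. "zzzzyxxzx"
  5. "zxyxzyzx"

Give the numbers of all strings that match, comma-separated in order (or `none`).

1 → no match — must end with "zx"
2 → no match — must end with "zx"
3 → no match — must end with "zx"
4 → match
5 → match

4, 5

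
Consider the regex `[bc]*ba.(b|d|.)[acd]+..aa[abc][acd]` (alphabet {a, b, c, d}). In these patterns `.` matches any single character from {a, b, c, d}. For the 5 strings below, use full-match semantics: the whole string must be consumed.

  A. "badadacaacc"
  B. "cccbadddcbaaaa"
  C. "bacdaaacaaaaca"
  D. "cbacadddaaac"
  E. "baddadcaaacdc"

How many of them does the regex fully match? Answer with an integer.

4

A → match
B → match
C → match
D → match
E → no match
Total matched: 4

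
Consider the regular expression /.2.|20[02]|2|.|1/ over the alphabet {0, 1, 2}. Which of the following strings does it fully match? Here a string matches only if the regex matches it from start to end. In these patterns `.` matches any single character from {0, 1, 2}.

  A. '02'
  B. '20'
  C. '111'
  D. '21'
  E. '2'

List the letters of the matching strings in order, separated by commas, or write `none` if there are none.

E

A → no match
B → no match
C → no match
D → no match
E → match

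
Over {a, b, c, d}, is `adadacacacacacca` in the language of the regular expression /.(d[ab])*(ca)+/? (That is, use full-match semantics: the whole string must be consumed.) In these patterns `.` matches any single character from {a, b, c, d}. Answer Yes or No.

No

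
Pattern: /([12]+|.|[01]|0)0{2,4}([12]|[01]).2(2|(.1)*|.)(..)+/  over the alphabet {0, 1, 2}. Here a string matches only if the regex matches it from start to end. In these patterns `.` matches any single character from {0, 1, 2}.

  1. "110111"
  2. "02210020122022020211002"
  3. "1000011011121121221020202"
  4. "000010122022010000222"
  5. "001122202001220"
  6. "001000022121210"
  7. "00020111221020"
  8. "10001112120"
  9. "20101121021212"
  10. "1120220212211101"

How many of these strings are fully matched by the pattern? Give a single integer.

1 → no match
2 → no match
3 → no match
4 → no match
5 → no match
6 → no match
7 → no match
8 → no match
9 → no match
10 → no match
Total matched: 0

0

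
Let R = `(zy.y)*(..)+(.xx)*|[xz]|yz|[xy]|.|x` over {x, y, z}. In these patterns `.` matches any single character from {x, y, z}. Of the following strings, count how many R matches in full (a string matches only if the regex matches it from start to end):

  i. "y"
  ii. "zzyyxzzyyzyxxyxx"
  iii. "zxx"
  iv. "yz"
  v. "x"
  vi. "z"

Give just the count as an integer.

i → match
ii → match
iii → no match
iv → match
v → match
vi → match
Total matched: 5

5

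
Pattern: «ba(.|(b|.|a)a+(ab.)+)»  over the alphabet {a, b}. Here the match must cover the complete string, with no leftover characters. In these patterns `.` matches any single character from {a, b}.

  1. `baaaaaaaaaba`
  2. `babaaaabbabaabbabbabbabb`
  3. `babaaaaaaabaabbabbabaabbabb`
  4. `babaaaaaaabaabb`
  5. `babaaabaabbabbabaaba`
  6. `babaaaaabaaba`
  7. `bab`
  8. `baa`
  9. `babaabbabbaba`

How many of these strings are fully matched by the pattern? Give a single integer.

1 → match
2 → match
3 → match
4 → match
5 → match
6 → match
7 → match
8 → match
9 → match
Total matched: 9

9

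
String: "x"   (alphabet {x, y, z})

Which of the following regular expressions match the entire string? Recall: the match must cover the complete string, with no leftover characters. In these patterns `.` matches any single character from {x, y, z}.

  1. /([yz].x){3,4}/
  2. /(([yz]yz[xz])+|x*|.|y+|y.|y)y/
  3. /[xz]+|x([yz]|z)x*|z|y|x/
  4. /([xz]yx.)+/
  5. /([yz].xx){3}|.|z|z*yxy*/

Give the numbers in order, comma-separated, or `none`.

1 → no match
2 → no match — must end with "y"
3 → match
4 → no match
5 → match

3, 5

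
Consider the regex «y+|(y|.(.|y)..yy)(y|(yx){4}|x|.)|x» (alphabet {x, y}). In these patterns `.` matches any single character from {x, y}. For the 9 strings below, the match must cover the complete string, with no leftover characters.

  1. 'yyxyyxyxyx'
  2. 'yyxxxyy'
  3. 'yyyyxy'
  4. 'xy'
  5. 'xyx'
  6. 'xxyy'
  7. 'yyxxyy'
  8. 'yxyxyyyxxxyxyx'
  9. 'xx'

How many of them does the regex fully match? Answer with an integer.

0

1 → no match
2 → no match
3 → no match
4 → no match
5 → no match
6 → no match
7 → no match
8 → no match
9 → no match
Total matched: 0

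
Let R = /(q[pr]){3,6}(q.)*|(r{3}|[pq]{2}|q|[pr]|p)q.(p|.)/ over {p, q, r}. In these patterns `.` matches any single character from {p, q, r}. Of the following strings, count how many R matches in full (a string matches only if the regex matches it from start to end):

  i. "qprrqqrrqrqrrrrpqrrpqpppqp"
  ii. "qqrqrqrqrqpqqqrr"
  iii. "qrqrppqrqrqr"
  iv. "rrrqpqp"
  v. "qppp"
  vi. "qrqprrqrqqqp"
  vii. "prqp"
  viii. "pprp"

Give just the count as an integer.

i → no match
ii → no match
iii → no match
iv → no match
v → no match
vi → no match
vii → no match
viii → no match
Total matched: 0

0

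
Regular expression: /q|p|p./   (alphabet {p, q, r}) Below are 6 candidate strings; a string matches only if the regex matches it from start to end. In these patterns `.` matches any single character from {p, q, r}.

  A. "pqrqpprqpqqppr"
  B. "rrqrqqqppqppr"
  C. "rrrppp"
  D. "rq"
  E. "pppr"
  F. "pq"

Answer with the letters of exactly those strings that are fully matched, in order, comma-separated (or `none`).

A → no match
B → no match
C. "rrrppp" → no match
D. "rq" → no match
E. "pppr" → no match
F. "pq" → match

F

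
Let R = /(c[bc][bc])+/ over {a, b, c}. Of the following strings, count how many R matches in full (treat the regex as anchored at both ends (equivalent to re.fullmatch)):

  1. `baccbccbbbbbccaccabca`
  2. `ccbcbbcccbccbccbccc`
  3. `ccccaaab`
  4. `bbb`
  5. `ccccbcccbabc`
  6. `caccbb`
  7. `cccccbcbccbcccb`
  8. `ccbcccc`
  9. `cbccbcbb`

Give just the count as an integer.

1 → no match — must start with `c`
2 → no match
3 → no match
4 → no match — must start with `c`
5 → no match
6 → no match
7 → match
8 → no match
9 → no match
Total matched: 1

1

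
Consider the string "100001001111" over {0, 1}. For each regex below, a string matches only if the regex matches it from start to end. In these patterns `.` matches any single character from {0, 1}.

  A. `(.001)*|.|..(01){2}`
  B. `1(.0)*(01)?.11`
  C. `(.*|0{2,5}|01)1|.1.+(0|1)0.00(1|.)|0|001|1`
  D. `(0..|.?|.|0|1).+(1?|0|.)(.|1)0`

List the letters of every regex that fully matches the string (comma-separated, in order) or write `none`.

B, C

A → no match
B → match
C → match
D → no match — must end with "0"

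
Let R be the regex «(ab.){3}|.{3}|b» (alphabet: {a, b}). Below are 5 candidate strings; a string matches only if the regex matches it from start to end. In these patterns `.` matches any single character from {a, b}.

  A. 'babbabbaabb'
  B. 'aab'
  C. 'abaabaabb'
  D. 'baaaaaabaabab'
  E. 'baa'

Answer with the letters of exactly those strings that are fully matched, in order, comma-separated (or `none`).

B, C, E

A. 'babbabbaabb' → no match
B. 'aab' → match
C. 'abaabaabb' → match
D → no match
E. 'baa' → match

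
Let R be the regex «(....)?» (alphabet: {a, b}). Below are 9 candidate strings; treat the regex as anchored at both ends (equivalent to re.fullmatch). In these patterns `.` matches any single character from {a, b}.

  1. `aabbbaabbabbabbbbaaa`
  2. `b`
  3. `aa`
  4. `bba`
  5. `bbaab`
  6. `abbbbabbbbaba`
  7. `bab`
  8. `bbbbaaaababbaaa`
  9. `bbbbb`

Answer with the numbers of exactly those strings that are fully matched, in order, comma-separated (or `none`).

none

1 → no match
2 → no match
3 → no match
4 → no match
5 → no match
6 → no match
7 → no match
8 → no match
9 → no match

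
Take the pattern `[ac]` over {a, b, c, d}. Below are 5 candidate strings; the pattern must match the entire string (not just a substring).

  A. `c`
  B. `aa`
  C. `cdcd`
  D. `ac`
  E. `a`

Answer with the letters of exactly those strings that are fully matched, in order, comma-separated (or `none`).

A → match
B → no match
C → no match
D → no match
E → match

A, E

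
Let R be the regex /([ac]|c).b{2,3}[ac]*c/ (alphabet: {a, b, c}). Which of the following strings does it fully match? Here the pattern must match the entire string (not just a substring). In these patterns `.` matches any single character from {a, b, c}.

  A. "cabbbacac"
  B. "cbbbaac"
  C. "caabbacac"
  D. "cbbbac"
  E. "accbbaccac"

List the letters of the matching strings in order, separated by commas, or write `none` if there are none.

A, B, D

A → match
B → match
C → no match
D → match
E → no match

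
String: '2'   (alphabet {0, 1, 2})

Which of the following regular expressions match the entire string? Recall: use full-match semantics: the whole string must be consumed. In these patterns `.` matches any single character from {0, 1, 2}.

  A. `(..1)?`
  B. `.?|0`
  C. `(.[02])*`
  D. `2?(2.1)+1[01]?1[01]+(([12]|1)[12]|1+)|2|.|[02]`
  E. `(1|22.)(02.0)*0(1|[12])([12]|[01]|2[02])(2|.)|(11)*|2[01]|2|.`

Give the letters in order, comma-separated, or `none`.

B, D, E

A → no match
B → match
C → no match
D → match
E → match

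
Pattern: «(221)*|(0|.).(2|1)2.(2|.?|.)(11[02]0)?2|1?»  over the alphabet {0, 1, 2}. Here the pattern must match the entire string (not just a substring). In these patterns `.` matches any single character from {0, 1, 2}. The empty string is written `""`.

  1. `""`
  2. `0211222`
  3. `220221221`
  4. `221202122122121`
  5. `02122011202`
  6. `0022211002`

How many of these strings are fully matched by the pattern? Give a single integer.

3

1 → match
2 → no match
3 → no match
4 → no match
5 → match
6 → match
Total matched: 3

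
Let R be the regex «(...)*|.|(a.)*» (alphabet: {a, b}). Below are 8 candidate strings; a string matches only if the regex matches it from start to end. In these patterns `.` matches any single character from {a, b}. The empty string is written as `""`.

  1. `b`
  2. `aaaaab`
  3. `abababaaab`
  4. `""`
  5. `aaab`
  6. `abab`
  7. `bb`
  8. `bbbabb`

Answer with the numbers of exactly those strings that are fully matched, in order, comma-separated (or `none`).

1 → match
2 → match
3 → match
4 → match
5 → match
6 → match
7 → no match
8 → match

1, 2, 3, 4, 5, 6, 8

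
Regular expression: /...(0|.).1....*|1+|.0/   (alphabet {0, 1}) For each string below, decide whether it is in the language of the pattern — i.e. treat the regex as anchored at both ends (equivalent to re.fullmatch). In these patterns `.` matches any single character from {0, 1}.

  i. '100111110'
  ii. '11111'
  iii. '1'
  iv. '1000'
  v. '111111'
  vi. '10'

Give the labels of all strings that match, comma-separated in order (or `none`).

i → match
ii → match
iii → match
iv → no match
v → match
vi → match

i, ii, iii, v, vi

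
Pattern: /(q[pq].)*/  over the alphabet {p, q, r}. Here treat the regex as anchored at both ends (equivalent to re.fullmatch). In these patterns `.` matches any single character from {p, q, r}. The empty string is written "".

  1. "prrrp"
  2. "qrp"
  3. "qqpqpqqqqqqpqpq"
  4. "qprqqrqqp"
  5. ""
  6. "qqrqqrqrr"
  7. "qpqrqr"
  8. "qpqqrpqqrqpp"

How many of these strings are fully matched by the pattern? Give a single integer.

3

1 → no match
2 → no match
3 → match
4 → match
5 → match
6 → no match
7 → no match
8 → no match
Total matched: 3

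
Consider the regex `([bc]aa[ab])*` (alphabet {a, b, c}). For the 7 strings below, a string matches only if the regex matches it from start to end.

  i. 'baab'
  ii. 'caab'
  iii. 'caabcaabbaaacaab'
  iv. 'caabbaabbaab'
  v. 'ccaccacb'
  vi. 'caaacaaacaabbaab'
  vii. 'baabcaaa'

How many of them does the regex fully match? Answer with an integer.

i → match
ii → match
iii → match
iv → match
v → no match
vi → match
vii → match
Total matched: 6

6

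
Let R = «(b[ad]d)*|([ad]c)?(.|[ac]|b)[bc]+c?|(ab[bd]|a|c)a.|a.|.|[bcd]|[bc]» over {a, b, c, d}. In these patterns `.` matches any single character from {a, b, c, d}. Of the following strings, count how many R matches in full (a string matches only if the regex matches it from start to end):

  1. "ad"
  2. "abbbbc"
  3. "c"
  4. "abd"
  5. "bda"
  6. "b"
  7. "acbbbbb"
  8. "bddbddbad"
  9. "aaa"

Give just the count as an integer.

7

1 → match
2 → match
3 → match
4 → no match
5 → no match
6 → match
7 → match
8 → match
9 → match
Total matched: 7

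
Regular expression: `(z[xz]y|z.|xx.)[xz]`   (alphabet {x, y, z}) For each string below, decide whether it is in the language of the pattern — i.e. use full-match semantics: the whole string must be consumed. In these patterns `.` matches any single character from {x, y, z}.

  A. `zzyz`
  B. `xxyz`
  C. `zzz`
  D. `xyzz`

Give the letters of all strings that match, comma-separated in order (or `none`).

A. `zzyz` → match
B. `xxyz` → match
C. `zzz` → match
D. `xyzz` → no match

A, B, C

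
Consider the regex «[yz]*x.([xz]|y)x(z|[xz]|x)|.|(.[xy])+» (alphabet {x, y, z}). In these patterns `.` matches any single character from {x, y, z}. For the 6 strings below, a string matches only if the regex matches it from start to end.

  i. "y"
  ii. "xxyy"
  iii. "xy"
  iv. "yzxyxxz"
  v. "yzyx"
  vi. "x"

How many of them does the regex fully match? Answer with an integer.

5

i. "y" → match
ii. "xxyy" → match
iii. "xy" → match
iv. "yzxyxxz" → match
v. "yzyx" → no match
vi. "x" → match
Total matched: 5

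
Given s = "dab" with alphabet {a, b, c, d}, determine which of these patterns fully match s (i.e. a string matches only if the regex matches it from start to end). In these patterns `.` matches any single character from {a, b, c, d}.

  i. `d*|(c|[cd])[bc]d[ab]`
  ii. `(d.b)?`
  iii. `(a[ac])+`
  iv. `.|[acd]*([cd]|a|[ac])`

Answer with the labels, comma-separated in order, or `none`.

ii

i → no match
ii → match
iii → no match — must start with "a"
iv → no match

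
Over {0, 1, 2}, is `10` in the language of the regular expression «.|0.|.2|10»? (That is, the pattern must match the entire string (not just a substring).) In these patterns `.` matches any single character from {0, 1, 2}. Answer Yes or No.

Yes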